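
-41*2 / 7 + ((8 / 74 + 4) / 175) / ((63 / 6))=-1592546 / 135975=-11.71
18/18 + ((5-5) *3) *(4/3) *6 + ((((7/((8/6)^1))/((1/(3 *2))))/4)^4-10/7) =110258439/28672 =3845.51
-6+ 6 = 0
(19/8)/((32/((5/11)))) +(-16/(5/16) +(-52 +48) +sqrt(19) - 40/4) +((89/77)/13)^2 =-83569588351/1282561280 +sqrt(19) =-60.80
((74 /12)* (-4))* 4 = -296 /3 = -98.67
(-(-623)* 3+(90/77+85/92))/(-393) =-4.76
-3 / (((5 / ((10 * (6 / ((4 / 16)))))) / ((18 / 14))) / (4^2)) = -20736 / 7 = -2962.29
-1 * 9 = -9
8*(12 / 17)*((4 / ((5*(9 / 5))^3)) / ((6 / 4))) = 256 / 12393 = 0.02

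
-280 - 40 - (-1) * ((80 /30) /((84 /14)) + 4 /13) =-319.25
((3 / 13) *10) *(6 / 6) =30 / 13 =2.31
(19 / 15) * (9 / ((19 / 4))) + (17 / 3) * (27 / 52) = 1389 / 260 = 5.34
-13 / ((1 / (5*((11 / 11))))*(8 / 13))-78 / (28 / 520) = -87035 / 56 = -1554.20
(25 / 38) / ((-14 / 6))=-75 / 266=-0.28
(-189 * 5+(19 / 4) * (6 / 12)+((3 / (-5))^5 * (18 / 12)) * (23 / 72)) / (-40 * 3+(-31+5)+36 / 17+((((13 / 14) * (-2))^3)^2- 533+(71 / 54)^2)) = 68721212635299441 / 46228578441087500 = 1.49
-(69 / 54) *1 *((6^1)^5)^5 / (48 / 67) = -50707261405233414144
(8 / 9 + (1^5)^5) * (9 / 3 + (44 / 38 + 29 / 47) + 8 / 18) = 713116 / 72333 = 9.86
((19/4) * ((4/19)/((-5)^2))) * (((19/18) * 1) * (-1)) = -19/450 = -0.04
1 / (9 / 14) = 14 / 9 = 1.56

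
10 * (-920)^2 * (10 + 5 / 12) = 264500000 / 3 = 88166666.67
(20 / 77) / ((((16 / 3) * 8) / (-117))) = -1755 / 2464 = -0.71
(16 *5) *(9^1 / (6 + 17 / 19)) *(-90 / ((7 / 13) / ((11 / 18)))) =-9781200 / 917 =-10666.52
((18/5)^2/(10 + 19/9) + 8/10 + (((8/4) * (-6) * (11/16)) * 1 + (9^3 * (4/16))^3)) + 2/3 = 3167159508407/523200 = 6053439.43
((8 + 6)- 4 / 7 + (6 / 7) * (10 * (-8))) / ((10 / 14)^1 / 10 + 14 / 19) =-14668 / 215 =-68.22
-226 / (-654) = 113 / 327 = 0.35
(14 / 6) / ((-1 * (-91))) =1 / 39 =0.03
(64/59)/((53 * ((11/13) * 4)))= 208/34397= 0.01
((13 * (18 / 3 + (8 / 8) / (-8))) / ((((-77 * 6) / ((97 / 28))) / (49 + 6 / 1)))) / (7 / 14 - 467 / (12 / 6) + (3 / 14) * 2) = 0.14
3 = 3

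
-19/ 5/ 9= -19/ 45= -0.42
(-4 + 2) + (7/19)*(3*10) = 172/19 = 9.05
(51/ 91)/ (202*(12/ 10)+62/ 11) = 2805/ 1241422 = 0.00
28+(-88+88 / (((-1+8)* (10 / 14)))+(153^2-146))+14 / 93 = 10797649 / 465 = 23220.75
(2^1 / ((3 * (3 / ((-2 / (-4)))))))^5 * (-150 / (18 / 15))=-125 / 59049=-0.00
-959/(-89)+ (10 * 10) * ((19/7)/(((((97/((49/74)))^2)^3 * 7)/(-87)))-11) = -1089.22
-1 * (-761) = 761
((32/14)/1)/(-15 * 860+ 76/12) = -48/270767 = -0.00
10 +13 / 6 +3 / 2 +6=19.67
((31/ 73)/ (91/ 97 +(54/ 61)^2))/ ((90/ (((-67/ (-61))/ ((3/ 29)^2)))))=10335561169/ 36747107190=0.28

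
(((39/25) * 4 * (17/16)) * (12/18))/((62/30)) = 663/310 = 2.14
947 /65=14.57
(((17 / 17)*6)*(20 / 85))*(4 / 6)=16 / 17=0.94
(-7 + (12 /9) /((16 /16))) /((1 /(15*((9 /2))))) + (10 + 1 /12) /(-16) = -73561 /192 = -383.13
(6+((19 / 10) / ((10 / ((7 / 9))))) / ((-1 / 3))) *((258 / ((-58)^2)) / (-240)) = -71681 / 40368000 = -0.00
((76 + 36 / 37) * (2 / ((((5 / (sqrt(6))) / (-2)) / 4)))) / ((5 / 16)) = -729088 * sqrt(6) / 925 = -1930.70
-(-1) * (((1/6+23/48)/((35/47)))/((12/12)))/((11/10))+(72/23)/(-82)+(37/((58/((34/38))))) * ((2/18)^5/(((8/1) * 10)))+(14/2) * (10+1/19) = 26882530217145019/377995427742240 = 71.12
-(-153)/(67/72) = 11016/67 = 164.42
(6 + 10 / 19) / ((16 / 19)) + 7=59 / 4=14.75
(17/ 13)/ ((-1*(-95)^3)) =17/ 11145875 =0.00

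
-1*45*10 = -450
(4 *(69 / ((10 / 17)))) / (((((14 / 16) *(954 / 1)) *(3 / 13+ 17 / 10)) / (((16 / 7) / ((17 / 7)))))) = 76544 / 279363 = 0.27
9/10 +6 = 69/10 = 6.90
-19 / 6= -3.17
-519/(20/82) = -21279/10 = -2127.90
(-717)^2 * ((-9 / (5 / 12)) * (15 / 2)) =-83282418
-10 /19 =-0.53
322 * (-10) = -3220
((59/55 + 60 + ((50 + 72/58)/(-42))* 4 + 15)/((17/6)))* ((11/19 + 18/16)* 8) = 176460104/515185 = 342.52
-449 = -449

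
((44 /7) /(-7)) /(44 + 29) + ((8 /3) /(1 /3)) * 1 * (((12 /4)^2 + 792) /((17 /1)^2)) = 22908700 /1033753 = 22.16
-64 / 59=-1.08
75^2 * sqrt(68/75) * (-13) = -9750 * sqrt(51) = -69628.93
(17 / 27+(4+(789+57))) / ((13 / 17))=390439 / 351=1112.36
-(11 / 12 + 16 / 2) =-107 / 12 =-8.92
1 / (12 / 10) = 5 / 6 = 0.83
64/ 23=2.78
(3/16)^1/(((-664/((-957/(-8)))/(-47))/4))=134937/21248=6.35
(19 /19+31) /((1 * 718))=0.04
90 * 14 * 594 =748440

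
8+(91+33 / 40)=3993 / 40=99.82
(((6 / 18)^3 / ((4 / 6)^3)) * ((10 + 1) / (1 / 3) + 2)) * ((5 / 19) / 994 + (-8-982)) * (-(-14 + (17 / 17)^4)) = -1215313775 / 21584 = -56306.23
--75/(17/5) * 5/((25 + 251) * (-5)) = -125/1564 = -0.08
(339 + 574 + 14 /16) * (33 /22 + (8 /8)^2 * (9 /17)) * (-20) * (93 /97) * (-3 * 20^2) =70372030500 /1649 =42675579.44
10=10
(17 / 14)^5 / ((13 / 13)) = 1419857 / 537824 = 2.64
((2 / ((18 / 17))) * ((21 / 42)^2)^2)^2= 289 / 20736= 0.01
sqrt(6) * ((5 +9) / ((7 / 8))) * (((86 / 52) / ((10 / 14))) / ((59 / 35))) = 53.83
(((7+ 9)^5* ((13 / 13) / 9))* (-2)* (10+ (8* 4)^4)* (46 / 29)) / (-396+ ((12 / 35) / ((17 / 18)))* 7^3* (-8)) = 2149565731962880 / 7721163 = 278399216.80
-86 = -86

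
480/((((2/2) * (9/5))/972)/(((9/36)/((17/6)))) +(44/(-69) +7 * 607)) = 8942400/79147381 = 0.11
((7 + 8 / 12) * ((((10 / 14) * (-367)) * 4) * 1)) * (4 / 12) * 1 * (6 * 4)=-1350560 / 21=-64312.38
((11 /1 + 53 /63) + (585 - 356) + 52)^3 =6279404972849 /250047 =25112898.67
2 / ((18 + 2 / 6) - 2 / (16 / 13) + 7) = 48 / 569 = 0.08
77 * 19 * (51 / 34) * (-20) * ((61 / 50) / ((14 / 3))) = -114741 / 10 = -11474.10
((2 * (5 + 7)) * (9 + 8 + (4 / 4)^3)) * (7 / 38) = 1512 / 19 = 79.58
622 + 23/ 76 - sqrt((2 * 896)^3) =47295/ 76 - 28672 * sqrt(7) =-75236.68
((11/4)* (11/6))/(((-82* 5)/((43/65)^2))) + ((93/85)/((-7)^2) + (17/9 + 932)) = 97026676900429/103893426000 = 933.91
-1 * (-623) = 623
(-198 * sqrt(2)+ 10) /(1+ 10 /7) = 70 /17 - 1386 * sqrt(2) /17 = -111.18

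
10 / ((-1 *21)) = -10 / 21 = -0.48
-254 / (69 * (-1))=254 / 69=3.68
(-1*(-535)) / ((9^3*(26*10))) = 107 / 37908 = 0.00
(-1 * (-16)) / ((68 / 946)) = 3784 / 17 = 222.59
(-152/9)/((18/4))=-304/81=-3.75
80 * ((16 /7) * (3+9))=15360 /7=2194.29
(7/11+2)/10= 29/110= 0.26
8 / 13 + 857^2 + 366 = 9552603 / 13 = 734815.62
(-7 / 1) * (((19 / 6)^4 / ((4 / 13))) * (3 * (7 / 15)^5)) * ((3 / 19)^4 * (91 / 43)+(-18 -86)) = 891337746006617 / 56424600000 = 15796.97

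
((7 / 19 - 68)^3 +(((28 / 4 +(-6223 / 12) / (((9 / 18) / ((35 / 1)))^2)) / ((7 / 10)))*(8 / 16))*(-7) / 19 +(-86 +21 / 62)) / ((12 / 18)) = 458338592443 / 850516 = 538894.73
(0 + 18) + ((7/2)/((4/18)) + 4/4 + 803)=3351/4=837.75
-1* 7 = -7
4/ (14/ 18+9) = 9/ 22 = 0.41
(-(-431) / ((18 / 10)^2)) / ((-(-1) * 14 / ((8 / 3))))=43100 / 1701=25.34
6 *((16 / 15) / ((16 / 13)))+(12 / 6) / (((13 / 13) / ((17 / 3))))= 248 / 15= 16.53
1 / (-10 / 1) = -1 / 10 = -0.10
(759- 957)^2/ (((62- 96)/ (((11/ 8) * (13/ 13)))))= -107811/ 68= -1585.46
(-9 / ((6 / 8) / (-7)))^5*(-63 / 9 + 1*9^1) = 8364238848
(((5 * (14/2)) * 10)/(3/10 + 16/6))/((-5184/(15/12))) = -4375/153792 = -0.03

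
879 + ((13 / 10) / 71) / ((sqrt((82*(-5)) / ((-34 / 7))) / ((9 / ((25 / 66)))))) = 3861*sqrt(24395) / 12735625 + 879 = 879.05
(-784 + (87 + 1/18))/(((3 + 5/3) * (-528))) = 12545/44352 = 0.28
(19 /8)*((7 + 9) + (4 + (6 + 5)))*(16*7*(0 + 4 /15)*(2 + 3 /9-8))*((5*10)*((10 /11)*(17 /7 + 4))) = -40052000 /11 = -3641090.91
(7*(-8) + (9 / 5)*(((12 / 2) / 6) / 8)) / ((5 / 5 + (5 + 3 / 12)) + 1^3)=-2231 / 290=-7.69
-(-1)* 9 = 9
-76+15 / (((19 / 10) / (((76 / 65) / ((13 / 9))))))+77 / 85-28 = -1389147 / 14365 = -96.70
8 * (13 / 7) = 104 / 7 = 14.86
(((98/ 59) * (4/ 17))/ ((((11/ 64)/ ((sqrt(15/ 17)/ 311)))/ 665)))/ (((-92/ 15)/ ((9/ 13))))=-563068800 * sqrt(255)/ 17441109829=-0.52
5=5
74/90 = 37/45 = 0.82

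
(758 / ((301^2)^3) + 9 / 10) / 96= 6693318372173789 / 713953959697728960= 0.01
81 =81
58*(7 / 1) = 406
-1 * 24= -24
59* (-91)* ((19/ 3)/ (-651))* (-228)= -1107548/ 93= -11909.12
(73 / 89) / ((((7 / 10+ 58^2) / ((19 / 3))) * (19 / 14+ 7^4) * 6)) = 97090 / 906451290351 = 0.00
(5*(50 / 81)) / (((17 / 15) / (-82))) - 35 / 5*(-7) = -80009 / 459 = -174.31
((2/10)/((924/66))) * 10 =0.14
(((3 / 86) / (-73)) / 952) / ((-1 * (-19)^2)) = 3 / 2157572816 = 0.00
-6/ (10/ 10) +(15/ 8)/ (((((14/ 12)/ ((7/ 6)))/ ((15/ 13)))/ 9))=1401/ 104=13.47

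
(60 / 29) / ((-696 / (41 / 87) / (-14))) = 1435 / 73167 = 0.02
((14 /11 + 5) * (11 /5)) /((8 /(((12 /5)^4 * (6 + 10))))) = 915.70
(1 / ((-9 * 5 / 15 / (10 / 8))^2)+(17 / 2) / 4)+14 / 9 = 185 / 48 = 3.85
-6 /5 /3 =-2 /5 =-0.40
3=3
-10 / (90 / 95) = -95 / 9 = -10.56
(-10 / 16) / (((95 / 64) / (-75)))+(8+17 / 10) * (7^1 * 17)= 225317 / 190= 1185.88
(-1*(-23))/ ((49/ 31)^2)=9.21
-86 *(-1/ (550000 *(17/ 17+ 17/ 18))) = 387/ 4812500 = 0.00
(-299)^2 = 89401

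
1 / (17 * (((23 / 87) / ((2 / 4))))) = 87 / 782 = 0.11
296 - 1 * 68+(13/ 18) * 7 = 4195/ 18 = 233.06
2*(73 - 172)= -198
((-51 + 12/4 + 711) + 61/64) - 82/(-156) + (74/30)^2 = 125529433/187200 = 670.56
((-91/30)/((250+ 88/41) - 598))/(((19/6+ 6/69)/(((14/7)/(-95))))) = -85813/1512119750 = -0.00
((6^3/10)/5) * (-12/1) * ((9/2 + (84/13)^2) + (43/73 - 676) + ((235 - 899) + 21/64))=82683039627/1233700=67020.38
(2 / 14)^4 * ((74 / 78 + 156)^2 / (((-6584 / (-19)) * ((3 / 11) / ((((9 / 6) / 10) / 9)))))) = 7830527969 / 4327964615520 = 0.00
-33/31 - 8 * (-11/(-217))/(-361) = -83303/78337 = -1.06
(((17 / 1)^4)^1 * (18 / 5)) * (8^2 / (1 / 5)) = 96216192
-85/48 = -1.77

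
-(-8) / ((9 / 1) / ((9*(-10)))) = -80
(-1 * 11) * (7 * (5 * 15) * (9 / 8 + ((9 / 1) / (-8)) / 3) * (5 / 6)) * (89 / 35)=-73425 / 8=-9178.12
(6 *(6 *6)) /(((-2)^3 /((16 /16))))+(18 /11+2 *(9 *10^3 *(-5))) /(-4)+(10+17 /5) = 22485.99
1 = 1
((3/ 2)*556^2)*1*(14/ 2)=3245928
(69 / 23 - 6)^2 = 9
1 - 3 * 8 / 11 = -13 / 11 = -1.18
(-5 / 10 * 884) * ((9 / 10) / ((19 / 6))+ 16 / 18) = -443326 / 855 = -518.51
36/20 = 9/5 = 1.80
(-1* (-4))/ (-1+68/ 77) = -308/ 9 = -34.22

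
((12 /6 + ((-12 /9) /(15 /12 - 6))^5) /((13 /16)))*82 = 202.02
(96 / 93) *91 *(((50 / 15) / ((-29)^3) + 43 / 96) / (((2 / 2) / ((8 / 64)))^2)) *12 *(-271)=-25854765027 / 12096944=-2137.30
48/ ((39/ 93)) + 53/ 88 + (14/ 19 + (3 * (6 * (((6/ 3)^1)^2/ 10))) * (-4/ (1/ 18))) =-43754497/ 108680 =-402.60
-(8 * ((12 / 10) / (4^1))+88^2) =-7746.40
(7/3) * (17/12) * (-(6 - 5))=-119/36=-3.31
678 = 678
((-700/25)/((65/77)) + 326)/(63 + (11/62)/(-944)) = 1114021952/239671445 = 4.65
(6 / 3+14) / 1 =16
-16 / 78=-8 / 39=-0.21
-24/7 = -3.43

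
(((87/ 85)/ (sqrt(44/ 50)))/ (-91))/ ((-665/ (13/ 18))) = 29 * sqrt(22)/ 10445820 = 0.00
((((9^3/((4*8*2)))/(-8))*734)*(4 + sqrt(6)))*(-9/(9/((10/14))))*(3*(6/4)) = 21665.24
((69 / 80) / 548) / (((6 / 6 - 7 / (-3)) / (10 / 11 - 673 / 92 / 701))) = 0.00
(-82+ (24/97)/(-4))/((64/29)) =-28855/776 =-37.18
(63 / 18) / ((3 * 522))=7 / 3132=0.00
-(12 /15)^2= -0.64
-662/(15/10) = -1324/3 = -441.33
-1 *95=-95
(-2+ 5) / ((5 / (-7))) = -21 / 5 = -4.20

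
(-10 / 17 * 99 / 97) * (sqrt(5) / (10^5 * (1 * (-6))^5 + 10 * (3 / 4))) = 132 * sqrt(5) / 170968318351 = 0.00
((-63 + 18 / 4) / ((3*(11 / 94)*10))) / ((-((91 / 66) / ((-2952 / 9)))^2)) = 3003530112 / 3185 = 943023.58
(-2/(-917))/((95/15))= 6/17423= 0.00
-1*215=-215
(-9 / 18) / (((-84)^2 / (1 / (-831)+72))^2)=-3579748561 / 68762108846592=-0.00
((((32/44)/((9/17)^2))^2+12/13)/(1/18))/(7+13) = 39508022/5733585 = 6.89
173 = 173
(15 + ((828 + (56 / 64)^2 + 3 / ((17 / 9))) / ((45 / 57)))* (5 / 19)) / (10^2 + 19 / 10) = 4761925 / 1663008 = 2.86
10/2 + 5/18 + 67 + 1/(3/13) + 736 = 14627/18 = 812.61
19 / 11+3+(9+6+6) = 283 / 11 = 25.73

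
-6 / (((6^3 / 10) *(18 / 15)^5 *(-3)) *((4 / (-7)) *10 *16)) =-21875 / 53747712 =-0.00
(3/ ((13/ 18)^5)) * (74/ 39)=139828032/ 4826809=28.97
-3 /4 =-0.75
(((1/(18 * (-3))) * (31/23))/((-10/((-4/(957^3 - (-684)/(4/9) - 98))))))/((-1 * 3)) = 31/8164308120210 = 0.00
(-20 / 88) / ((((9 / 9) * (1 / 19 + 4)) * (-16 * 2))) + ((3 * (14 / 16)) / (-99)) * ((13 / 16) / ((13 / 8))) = -1871 / 162624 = -0.01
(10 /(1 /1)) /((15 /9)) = 6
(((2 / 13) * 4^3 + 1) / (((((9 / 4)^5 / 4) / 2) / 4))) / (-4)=-385024 / 255879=-1.50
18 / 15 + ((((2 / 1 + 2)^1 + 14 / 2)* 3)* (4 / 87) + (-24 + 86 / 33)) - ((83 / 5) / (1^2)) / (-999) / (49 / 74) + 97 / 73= -2668470437 / 154043505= -17.32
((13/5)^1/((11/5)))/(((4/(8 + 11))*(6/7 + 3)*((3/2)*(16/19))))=32851/28512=1.15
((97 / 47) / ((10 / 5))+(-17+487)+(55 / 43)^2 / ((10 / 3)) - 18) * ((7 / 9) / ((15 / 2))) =12261662 / 260709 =47.03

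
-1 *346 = -346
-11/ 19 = -0.58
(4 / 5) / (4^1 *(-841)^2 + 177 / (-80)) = 64 / 226329743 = 0.00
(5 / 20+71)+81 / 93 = 8943 / 124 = 72.12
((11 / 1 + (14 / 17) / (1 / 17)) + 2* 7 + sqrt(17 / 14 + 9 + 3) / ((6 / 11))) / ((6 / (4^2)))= 22* sqrt(2590) / 63 + 104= 121.77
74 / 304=37 / 152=0.24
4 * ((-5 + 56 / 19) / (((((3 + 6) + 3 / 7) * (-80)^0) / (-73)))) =13286 / 209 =63.57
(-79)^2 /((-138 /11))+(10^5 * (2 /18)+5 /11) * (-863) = -9589778.63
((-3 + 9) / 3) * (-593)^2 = 703298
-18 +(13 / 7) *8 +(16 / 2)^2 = 426 / 7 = 60.86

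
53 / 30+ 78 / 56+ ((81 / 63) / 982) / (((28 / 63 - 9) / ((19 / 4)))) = 100316693 / 31757880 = 3.16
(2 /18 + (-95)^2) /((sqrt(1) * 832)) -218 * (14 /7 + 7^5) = -13719330715 /3744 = -3664351.15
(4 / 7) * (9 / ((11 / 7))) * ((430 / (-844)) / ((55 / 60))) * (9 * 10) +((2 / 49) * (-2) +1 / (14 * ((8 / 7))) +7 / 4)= -3242160833 / 20016304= -161.98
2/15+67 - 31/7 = 6584/105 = 62.70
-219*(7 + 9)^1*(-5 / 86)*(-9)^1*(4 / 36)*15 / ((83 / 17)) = -2233800 / 3569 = -625.89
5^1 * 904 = 4520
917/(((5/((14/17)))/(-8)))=-102704/85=-1208.28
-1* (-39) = 39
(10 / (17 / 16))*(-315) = -50400 / 17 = -2964.71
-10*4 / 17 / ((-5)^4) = -8 / 2125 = -0.00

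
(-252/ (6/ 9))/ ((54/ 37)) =-259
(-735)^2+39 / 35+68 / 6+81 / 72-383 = 453478681 / 840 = 539855.57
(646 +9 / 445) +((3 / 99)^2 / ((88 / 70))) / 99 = 1363709548211 / 2110939380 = 646.02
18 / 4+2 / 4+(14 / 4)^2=69 / 4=17.25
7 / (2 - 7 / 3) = -21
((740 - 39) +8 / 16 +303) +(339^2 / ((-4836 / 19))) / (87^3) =355427629643 / 353835612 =1004.50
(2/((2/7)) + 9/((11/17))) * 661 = 152030/11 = 13820.91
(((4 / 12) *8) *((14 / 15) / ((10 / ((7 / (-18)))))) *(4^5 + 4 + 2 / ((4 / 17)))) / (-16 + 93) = -9674 / 7425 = -1.30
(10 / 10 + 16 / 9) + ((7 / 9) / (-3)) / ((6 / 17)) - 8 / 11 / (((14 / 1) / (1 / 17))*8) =216599 / 106029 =2.04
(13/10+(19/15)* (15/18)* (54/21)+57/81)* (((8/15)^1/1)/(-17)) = -35668/240975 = -0.15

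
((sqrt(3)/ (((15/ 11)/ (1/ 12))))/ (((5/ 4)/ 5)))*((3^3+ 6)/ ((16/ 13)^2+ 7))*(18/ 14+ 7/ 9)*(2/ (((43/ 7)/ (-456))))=-161628896*sqrt(3)/ 556893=-502.70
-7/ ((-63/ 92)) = 92/ 9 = 10.22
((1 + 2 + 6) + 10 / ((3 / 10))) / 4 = 10.58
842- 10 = 832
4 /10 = 2 /5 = 0.40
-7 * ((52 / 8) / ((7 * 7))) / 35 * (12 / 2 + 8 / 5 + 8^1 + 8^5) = -1065467 / 1225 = -869.77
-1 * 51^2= -2601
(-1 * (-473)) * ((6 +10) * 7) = 52976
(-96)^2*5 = 46080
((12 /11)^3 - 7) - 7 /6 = -54851 /7986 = -6.87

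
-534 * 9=-4806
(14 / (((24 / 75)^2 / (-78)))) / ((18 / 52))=-739375 / 24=-30807.29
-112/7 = -16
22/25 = 0.88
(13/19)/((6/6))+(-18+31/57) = -956/57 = -16.77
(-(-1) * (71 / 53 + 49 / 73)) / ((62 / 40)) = 155600 / 119939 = 1.30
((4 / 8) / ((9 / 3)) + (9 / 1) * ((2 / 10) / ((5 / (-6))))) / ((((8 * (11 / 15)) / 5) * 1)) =-299 / 176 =-1.70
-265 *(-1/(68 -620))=-265/552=-0.48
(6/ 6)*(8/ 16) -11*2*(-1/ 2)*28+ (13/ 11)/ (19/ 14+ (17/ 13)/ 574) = 17260335/ 55792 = 309.37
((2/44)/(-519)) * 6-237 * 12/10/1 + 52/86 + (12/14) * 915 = 1433410409/2864015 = 500.49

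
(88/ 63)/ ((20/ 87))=6.08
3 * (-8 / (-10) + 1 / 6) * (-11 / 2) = -319 / 20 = -15.95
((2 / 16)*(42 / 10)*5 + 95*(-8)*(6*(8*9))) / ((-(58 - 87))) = -2626539 / 232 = -11321.29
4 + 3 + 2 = 9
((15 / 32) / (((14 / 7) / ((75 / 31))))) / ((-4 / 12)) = -3375 / 1984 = -1.70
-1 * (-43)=43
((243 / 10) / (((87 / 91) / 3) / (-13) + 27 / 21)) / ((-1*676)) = -1701 / 59680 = -0.03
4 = 4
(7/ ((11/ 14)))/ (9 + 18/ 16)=0.88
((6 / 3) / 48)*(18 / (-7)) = -3 / 28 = -0.11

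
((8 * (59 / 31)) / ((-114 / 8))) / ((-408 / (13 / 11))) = 3068 / 991287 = 0.00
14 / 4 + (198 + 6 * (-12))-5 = 249 / 2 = 124.50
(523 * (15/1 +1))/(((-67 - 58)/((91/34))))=-380744/2125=-179.17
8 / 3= 2.67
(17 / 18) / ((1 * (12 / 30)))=85 / 36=2.36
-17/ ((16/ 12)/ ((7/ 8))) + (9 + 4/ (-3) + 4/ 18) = -941/ 288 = -3.27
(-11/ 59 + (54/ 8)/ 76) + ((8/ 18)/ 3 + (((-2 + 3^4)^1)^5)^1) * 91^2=12339785216310573155/ 484272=25481104041345.72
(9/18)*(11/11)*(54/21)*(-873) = -7857/7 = -1122.43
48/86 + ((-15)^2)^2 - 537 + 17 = 2154539/43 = 50105.56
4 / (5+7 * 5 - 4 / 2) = 2 / 19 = 0.11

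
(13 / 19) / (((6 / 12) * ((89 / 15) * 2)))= 195 / 1691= 0.12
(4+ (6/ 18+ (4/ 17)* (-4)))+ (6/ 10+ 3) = 1783/ 255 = 6.99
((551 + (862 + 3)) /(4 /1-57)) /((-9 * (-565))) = -472 /89835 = -0.01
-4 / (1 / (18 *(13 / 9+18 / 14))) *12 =-2358.86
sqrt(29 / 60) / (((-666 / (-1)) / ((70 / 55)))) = 7*sqrt(435) / 109890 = 0.00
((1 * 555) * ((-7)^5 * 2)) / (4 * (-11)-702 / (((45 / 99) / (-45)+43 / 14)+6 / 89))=720006384111 / 10357600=69514.79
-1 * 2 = -2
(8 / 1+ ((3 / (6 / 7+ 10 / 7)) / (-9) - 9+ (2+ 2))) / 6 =137 / 288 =0.48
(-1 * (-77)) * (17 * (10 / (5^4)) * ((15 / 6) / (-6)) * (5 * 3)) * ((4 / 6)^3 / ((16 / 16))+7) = -257873 / 270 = -955.09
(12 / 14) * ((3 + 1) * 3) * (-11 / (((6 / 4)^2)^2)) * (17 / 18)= -11968 / 567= -21.11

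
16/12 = 4/3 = 1.33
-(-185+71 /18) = 181.06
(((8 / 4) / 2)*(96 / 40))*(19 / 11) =228 / 55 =4.15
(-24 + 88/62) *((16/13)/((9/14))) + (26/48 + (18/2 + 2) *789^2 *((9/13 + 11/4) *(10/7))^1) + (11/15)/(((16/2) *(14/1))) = 5261263083053/156240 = 33674238.88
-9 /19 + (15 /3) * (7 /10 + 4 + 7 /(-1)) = -11.97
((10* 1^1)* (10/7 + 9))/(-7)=-730/49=-14.90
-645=-645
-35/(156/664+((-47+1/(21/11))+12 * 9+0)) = -122010/215291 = -0.57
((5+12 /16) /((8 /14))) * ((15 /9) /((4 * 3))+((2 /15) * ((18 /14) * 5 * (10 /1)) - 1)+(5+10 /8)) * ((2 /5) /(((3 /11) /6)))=445027 /360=1236.19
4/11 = 0.36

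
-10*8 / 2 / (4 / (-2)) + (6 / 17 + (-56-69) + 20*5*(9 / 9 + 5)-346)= 2539 / 17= 149.35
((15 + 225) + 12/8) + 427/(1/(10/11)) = 13853/22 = 629.68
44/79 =0.56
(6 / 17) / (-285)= -2 / 1615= -0.00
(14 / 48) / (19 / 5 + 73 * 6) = 35 / 53016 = 0.00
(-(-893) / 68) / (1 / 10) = 4465 / 34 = 131.32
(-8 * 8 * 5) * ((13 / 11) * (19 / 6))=-39520 / 33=-1197.58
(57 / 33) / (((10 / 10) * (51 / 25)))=475 / 561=0.85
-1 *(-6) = 6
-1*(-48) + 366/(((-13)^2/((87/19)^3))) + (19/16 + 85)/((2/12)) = 7168708875/9273368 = 773.04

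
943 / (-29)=-943 / 29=-32.52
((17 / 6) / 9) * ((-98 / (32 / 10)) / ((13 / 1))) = -0.74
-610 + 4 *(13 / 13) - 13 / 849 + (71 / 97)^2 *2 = -4832436745 / 7988241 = -604.94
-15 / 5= -3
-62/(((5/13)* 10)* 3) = -403/75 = -5.37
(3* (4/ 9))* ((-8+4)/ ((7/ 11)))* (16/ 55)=-256/ 105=-2.44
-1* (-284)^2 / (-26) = 40328 / 13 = 3102.15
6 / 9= 2 / 3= 0.67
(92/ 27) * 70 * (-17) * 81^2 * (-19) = 505469160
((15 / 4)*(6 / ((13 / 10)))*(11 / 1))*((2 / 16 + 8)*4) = 12375 / 2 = 6187.50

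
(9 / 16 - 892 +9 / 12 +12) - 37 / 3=-42769 / 48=-891.02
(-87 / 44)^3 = -658503 / 85184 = -7.73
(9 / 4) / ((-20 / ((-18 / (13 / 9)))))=729 / 520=1.40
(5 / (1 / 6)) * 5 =150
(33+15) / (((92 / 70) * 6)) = 140 / 23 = 6.09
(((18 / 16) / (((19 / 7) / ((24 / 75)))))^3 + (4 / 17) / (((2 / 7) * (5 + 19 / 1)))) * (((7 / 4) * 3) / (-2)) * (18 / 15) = -16825466973 / 145753750000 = -0.12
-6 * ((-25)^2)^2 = -2343750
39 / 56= 0.70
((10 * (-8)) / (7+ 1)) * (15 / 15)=-10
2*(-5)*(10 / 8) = -25 / 2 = -12.50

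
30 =30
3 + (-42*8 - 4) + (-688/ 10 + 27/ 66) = -44593/ 110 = -405.39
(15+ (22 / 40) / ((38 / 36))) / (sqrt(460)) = 2949 * sqrt(115) / 43700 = 0.72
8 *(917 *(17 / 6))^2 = 486033842 / 9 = 54003760.22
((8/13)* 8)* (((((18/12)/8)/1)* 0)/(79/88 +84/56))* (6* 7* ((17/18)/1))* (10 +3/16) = 0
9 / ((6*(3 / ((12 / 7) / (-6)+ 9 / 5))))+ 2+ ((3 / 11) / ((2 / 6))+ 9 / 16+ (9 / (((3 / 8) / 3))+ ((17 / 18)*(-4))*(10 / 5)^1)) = 3802201 / 55440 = 68.58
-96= -96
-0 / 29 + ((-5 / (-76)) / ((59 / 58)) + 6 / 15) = 5209 / 11210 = 0.46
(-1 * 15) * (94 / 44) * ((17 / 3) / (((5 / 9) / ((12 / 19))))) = -43146 / 209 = -206.44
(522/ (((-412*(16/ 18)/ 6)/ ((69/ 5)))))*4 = -486243/ 1030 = -472.08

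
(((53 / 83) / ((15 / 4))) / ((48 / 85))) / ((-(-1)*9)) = 901 / 26892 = 0.03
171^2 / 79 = 29241 / 79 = 370.14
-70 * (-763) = 53410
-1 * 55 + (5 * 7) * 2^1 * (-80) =-5655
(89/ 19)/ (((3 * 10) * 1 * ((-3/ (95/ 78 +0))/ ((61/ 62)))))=-5429/ 87048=-0.06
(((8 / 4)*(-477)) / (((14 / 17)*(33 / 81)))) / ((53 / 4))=-16524 / 77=-214.60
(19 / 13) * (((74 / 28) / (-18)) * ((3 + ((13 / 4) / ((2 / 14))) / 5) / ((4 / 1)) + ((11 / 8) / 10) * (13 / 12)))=-274873 / 628992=-0.44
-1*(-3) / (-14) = -0.21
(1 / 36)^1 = 1 / 36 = 0.03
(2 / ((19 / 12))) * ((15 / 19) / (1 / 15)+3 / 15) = 27456 / 1805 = 15.21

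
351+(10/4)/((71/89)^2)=3578387/10082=354.93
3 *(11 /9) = 11 /3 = 3.67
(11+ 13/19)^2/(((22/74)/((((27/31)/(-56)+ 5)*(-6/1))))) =-11834111043/861707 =-13733.34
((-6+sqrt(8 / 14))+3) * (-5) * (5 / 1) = 75 -50 * sqrt(7) / 7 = 56.10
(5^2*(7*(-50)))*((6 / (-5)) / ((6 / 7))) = 12250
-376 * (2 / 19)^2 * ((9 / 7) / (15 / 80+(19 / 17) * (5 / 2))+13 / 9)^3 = -1323710724307303648 / 48149459119589877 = -27.49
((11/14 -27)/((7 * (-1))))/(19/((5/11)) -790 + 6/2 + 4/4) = -1835/364658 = -0.01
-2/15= -0.13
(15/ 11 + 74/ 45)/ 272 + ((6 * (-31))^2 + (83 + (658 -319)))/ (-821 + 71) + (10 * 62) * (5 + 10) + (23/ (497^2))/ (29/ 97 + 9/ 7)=295650577430676023/ 31950755298000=9253.32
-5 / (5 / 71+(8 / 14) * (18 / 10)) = -12425 / 2731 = -4.55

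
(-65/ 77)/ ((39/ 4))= -20/ 231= -0.09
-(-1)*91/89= 91/89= 1.02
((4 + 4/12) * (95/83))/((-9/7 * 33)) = -8645/73953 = -0.12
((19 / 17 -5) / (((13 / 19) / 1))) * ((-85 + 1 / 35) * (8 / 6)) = 642.86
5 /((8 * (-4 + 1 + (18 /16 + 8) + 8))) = 5 /113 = 0.04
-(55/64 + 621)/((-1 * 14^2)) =39799/12544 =3.17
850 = 850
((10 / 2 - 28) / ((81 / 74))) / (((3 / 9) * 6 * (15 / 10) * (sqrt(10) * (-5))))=851 * sqrt(10) / 6075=0.44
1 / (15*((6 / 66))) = 11 / 15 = 0.73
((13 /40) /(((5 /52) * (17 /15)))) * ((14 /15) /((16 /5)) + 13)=53911 /1360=39.64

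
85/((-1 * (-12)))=85/12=7.08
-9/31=-0.29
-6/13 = -0.46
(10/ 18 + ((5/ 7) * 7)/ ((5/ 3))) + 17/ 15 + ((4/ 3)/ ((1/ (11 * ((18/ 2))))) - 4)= 5971/ 45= 132.69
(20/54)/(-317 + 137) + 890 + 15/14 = 891.07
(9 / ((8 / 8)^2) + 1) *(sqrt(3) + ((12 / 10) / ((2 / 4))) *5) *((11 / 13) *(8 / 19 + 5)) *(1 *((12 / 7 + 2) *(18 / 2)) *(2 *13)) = 5302440 *sqrt(3) / 133 + 63629280 / 133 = 547468.99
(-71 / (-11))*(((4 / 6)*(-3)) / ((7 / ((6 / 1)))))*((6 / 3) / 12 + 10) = -8662 / 77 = -112.49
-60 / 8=-7.50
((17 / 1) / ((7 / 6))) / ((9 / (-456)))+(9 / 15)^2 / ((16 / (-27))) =-2068901 / 2800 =-738.89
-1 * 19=-19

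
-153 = -153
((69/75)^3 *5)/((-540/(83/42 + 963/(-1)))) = 491096621/70875000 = 6.93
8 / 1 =8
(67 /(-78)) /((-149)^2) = -67 /1731678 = -0.00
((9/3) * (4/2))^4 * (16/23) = 20736/23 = 901.57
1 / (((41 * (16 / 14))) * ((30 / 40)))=7 / 246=0.03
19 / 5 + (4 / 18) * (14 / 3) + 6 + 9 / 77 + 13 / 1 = 249001 / 10395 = 23.95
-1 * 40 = -40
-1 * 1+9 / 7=2 / 7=0.29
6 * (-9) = -54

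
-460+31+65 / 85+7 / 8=-427.36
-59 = -59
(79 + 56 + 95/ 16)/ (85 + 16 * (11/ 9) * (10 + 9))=20295/ 65744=0.31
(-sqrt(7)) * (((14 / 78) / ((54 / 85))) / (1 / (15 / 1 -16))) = 595 * sqrt(7) / 2106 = 0.75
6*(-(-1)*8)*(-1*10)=-480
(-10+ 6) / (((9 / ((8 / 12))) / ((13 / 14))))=-52 / 189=-0.28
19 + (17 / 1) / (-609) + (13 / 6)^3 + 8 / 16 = 1299803 / 43848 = 29.64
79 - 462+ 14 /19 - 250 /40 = -29527 /76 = -388.51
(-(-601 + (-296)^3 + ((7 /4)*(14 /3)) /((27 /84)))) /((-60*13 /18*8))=-700242613 /9360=-74812.24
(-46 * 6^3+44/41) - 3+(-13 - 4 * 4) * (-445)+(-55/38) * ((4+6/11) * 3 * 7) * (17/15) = 2189375/779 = 2810.49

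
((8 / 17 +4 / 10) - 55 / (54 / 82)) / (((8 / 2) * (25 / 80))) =-758708 / 11475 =-66.12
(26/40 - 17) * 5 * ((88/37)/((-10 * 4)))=3597/740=4.86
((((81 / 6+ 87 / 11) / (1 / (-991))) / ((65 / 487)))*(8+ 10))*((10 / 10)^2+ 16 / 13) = -59328590427 / 9295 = -6382849.97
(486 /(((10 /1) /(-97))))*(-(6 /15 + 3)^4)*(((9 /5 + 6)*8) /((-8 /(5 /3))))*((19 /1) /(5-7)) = 486262352277 /6250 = 77801976.36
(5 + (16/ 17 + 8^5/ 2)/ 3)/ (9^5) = 0.09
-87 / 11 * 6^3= -18792 / 11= -1708.36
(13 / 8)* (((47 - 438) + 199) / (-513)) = 104 / 171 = 0.61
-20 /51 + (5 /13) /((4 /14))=1265 /1326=0.95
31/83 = 0.37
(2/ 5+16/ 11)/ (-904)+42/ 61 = 1041009/ 1516460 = 0.69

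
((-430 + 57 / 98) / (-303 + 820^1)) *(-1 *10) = 210415 / 25333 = 8.31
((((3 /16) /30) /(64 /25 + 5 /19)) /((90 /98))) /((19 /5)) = 245 /386208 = 0.00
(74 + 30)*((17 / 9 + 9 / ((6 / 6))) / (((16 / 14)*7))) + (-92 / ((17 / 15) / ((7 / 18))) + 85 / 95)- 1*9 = 296170 / 2907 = 101.88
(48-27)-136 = -115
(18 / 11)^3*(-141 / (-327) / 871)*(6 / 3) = 548208 / 126363809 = 0.00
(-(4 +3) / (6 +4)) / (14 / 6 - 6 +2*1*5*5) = -21 / 1390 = -0.02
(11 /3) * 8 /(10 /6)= 88 /5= 17.60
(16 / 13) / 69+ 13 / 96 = 4399 / 28704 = 0.15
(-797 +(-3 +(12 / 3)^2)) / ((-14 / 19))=1064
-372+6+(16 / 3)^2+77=-2345 / 9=-260.56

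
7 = 7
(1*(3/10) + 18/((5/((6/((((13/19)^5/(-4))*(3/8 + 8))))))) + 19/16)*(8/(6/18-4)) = 80374830729/547285882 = 146.86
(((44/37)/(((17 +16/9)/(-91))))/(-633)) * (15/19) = 13860/1928329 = 0.01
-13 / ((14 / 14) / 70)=-910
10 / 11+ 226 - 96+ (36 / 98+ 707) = 451831 / 539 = 838.28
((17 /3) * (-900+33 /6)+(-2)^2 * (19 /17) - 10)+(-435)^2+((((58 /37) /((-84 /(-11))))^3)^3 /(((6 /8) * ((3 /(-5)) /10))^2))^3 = 936946239972608267932504624939053719788910197437722639760565496339139980212157978227461208415 /5087933736963852131088916859290777618260449061988919420137430581237028780191820047790592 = 184150.64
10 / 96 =5 / 48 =0.10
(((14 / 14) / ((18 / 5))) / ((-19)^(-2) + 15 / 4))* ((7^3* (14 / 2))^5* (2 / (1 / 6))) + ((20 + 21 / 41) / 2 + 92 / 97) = 9164601387734614008815857 / 129308178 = 70874105021684042.36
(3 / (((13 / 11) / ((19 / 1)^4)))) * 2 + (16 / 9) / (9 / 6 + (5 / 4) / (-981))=50583665554 / 76453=661630.88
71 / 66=1.08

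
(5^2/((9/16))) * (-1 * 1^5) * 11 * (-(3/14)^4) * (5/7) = 12375/16807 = 0.74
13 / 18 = 0.72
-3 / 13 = -0.23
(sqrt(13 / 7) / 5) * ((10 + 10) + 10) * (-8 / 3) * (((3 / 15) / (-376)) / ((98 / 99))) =99 * sqrt(91) / 80605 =0.01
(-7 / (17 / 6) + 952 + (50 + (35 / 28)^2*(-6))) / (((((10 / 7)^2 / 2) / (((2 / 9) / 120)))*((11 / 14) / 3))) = 15396241 / 2244000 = 6.86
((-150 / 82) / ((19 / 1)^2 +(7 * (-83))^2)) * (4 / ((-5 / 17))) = 510 / 6927401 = 0.00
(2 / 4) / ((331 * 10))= 1 / 6620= 0.00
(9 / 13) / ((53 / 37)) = 333 / 689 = 0.48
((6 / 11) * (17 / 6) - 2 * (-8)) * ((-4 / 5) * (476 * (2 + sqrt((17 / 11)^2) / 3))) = -30500176 / 1815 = -16804.50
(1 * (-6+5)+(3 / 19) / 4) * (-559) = 536.93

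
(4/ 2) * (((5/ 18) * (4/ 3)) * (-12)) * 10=-800/ 9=-88.89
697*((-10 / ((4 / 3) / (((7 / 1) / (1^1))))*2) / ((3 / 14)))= -341530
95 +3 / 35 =3328 / 35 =95.09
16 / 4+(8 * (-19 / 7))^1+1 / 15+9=-908 / 105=-8.65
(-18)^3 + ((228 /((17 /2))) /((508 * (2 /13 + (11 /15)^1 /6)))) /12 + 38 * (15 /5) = -209867169 /36703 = -5717.98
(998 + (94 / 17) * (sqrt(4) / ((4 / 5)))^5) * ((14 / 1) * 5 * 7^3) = 5022063655 / 136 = 36926938.64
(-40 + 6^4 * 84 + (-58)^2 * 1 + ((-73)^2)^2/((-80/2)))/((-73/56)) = 167375047/365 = 458561.77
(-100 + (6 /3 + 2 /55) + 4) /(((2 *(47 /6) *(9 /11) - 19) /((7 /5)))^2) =-10241 /2125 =-4.82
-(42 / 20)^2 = -4.41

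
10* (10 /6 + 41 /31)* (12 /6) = 5560 /93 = 59.78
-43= -43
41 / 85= 0.48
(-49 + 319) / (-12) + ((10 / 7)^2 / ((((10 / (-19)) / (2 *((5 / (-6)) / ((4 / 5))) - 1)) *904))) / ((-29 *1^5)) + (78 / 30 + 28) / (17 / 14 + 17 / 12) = -5445580051 / 500987760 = -10.87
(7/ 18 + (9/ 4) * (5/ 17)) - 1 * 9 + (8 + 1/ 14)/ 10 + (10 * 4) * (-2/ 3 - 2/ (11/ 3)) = -6553423/ 117810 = -55.63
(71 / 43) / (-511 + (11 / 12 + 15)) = -852 / 255463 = -0.00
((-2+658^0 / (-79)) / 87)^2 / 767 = 2809 / 4025738327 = 0.00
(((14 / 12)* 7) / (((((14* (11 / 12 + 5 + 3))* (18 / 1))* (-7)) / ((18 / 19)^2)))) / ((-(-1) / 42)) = -756 / 38627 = -0.02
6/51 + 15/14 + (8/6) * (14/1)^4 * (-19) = -694867759/714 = -973204.14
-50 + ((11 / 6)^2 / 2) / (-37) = -133321 / 2664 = -50.05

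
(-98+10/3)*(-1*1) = 284/3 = 94.67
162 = 162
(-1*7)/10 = -7/10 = -0.70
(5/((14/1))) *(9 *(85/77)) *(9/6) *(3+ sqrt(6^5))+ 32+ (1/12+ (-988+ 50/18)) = -9092441/9702+ 103275 *sqrt(6)/539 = -467.84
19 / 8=2.38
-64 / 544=-2 / 17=-0.12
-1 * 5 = -5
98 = 98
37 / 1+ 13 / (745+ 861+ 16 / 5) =297767 / 8046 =37.01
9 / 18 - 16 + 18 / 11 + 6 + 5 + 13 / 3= 97 / 66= 1.47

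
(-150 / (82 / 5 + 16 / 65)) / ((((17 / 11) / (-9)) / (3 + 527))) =255791250 / 9197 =27812.47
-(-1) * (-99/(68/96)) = -2376/17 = -139.76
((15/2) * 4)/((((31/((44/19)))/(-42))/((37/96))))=-36.28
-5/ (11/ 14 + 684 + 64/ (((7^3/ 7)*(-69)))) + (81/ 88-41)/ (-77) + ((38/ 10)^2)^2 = 4098956072352103/ 19609714355000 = 209.03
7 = 7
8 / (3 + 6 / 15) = 40 / 17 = 2.35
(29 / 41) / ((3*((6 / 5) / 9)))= 145 / 82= 1.77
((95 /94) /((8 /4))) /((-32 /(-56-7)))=5985 /6016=0.99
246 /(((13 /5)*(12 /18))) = 141.92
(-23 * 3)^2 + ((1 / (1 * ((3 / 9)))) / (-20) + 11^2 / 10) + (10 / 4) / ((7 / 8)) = 668613 / 140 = 4775.81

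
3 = 3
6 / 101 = 0.06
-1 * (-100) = 100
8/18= 4/9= 0.44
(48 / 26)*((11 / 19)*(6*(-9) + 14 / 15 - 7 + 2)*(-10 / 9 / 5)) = 11792 / 855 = 13.79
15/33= 5/11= 0.45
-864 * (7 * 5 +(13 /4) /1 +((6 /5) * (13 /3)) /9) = -167736 /5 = -33547.20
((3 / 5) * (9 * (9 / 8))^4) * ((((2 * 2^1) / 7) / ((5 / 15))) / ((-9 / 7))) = -43046721 / 5120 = -8407.56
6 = 6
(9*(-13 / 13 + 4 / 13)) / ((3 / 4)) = -8.31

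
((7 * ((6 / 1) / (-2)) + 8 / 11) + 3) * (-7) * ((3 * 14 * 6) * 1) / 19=17640 / 11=1603.64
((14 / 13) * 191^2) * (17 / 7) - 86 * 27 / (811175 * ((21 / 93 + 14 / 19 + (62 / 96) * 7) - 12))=185366969424866842 / 1942808739625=95411.85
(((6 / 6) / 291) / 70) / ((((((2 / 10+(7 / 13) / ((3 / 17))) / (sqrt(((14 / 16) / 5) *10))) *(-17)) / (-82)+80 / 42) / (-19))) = -134942275 / 255847273041+54574403 *sqrt(7) / 1023389092164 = -0.00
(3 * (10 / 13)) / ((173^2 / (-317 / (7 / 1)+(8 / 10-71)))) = -24252 / 2723539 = -0.01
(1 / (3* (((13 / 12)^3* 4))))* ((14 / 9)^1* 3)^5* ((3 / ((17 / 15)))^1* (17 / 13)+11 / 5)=3166707712 / 3855735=821.30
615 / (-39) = -205 / 13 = -15.77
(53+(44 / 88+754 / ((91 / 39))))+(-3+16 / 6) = 15805 / 42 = 376.31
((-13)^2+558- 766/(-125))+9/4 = 367689/500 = 735.38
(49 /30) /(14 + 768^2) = 49 /17695140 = 0.00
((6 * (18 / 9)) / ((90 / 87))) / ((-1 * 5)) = -58 / 25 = -2.32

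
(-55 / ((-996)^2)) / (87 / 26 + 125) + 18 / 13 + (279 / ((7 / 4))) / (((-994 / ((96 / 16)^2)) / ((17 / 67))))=-5682981662509 / 70641371566584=-0.08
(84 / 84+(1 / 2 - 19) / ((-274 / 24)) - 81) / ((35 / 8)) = -12272 / 685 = -17.92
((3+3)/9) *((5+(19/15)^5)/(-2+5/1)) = 12545948/6834375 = 1.84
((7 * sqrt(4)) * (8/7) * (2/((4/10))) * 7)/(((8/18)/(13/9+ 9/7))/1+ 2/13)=313040/177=1768.59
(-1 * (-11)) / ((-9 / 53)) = -583 / 9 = -64.78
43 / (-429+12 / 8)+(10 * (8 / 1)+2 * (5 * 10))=153814 / 855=179.90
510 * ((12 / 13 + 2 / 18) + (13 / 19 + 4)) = 2161040 / 741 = 2916.38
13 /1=13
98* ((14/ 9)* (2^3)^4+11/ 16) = 44962547/ 72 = 624479.82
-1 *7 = -7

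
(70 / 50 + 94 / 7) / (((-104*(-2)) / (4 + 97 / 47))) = 29583 / 68432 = 0.43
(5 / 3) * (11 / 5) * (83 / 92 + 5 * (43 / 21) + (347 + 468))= 17557133 / 5796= 3029.18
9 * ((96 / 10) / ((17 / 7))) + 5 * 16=9824 / 85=115.58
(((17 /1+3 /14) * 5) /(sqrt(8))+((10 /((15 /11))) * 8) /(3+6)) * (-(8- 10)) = 73.90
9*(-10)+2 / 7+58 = -222 / 7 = -31.71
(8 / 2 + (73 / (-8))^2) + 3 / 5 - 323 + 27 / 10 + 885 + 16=213941 / 320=668.57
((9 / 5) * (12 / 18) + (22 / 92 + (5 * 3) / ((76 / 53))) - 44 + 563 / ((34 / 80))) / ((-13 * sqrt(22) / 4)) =-14773487 * sqrt(22) / 817190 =-84.80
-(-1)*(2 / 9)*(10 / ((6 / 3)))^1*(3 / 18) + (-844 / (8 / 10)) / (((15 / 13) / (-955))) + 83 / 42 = 330066007 / 378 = 873190.49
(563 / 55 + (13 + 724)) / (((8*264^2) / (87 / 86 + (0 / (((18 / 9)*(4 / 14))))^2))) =595921 / 439549440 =0.00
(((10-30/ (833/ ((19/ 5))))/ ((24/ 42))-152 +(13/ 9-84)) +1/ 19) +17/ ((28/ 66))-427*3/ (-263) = -172.30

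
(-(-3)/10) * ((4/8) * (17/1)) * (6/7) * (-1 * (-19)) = 2907/70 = 41.53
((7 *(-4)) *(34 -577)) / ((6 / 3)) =7602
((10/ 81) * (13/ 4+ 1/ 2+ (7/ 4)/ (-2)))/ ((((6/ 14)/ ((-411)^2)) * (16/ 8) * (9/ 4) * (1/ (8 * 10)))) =2487085.60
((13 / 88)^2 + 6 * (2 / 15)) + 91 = 3555341 / 38720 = 91.82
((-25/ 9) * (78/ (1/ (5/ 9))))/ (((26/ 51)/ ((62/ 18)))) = -813.27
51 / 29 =1.76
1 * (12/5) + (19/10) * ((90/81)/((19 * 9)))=2.41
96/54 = 16/9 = 1.78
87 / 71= 1.23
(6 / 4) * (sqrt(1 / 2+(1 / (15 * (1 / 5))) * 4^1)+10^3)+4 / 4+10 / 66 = sqrt(66) / 4+49538 / 33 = 1503.18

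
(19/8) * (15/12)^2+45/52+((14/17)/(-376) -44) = -52418111/1329536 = -39.43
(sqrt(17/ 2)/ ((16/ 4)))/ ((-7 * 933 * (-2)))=sqrt(34)/ 104496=0.00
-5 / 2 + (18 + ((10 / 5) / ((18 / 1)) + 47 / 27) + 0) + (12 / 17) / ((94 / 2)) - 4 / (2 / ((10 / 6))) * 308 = -1009.30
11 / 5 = 2.20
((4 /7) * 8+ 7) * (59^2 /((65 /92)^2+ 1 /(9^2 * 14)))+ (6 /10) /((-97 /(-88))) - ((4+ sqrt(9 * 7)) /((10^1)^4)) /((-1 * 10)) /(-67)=80552.00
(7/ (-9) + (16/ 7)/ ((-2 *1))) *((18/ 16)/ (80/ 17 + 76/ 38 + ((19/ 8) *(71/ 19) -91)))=2057/ 71799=0.03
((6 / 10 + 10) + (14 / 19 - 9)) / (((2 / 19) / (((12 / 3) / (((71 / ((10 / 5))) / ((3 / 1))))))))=2664 / 355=7.50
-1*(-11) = 11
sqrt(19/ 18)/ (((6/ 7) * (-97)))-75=-75-7 * sqrt(38)/ 3492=-75.01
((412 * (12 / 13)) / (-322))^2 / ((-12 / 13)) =-509232 / 336973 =-1.51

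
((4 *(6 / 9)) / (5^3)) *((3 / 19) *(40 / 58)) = 32 / 13775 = 0.00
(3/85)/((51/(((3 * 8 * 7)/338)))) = 84/244205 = 0.00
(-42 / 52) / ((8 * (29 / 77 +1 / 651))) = -150381 / 563264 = -0.27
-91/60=-1.52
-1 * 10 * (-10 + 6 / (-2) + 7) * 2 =120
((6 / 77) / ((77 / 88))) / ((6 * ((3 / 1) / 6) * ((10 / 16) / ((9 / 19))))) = 1152 / 51205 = 0.02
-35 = -35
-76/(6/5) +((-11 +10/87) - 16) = -7849/87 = -90.22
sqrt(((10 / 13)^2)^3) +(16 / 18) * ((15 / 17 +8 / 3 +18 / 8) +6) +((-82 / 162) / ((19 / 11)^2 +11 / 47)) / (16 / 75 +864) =4362583944719023 / 398664290894688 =10.94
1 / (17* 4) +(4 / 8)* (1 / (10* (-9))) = 7 / 765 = 0.01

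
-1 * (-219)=219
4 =4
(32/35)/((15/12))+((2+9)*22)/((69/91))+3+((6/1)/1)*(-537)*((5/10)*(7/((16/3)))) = -346126813/193200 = -1791.55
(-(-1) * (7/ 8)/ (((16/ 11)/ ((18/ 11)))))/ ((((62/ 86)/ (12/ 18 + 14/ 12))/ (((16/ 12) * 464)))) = 1548.69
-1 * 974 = -974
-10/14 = -5/7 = -0.71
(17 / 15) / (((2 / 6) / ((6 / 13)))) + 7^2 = 3287 / 65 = 50.57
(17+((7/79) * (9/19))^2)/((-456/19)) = -19152493/27036012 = -0.71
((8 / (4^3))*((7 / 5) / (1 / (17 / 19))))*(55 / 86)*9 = 11781 / 13072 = 0.90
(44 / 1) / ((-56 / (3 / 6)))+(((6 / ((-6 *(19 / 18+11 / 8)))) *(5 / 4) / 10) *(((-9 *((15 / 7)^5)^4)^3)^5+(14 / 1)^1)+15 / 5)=498101510870323997994927979152283553849033538282773646058014315786065149521946623634987427231787636643531936983430791764065221872626924018014440869012176819810230921398911553265465280646627870897771652870079348935856247882297996160797325479830458994350440662486908568818914199956751235628653316889174196786356320052152001023012800418146486957263117902220151203053343821 / 23686999140524372865581818533952464134806476622514510418317808120956550172008839286407632923710698525076146497191789933039768222449002130550163704721006206067091966618019596862009583349501018408523652231827701443380923968536680209616797822488701108926000700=21028476757030744561382340000000000000000000000000000000000000000000000000000000000000000000000000000000000000000.00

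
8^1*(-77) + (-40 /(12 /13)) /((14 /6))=-4442 /7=-634.57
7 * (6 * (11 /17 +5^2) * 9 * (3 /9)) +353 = 60937 /17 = 3584.53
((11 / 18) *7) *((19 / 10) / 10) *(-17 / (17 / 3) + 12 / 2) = 2.44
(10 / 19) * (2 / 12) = 5 / 57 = 0.09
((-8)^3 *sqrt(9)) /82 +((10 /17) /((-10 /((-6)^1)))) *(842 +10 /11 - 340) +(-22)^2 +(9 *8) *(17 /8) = 6101135 /7667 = 795.77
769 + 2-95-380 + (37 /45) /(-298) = 3969323 /13410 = 296.00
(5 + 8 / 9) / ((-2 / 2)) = -53 / 9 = -5.89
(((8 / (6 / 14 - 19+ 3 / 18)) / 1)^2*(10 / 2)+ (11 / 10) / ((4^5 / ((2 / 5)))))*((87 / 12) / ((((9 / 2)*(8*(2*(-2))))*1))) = -419260563751 / 8810923622400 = -0.05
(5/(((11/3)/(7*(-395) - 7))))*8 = -30240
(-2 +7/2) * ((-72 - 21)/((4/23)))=-6417/8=-802.12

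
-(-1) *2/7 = 2/7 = 0.29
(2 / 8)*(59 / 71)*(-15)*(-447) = 395595 / 284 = 1392.94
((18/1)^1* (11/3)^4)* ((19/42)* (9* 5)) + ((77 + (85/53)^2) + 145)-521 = 3889538069/58989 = 65936.67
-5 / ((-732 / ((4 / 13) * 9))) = 15 / 793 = 0.02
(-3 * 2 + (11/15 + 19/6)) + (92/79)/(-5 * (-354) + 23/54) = -158555697/75526370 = -2.10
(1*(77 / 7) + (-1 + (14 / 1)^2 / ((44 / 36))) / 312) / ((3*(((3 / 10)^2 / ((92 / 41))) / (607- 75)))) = 24169159000 / 474903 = 50892.83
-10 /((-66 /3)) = 5 /11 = 0.45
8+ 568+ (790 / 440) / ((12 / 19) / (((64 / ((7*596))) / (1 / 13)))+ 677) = 4257843193 / 7392055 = 576.00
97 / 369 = 0.26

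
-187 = -187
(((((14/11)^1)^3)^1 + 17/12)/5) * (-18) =-33333/2662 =-12.52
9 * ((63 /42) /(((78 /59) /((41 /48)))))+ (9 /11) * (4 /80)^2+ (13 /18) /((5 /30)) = 8962829 /686400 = 13.06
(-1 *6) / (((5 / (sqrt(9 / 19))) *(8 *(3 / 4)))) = -3 *sqrt(19) / 95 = -0.14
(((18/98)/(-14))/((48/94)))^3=-2803221/165288374272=-0.00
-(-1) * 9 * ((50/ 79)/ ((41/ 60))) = 27000/ 3239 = 8.34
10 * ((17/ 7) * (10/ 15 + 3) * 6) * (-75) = -280500/ 7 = -40071.43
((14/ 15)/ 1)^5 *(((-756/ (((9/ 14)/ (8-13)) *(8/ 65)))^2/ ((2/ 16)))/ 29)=1745858453248/ 3915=445940856.51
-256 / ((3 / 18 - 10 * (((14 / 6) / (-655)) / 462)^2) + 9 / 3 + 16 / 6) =-107644775040 / 2452843181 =-43.89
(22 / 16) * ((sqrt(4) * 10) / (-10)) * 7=-77 / 4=-19.25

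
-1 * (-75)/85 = 15/17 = 0.88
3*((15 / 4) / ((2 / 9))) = 50.62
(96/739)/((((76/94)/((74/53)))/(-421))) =-70283424/744173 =-94.45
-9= -9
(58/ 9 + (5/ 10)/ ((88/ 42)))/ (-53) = -5293/ 41976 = -0.13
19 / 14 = 1.36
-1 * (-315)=315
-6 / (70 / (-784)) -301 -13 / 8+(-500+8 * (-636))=-232937 / 40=-5823.42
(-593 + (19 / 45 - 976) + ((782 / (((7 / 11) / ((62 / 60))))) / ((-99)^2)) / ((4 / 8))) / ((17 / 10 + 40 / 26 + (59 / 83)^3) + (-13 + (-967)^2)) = -2181267543544024 / 1300538488949634627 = -0.00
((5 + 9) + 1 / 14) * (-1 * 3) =-591 / 14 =-42.21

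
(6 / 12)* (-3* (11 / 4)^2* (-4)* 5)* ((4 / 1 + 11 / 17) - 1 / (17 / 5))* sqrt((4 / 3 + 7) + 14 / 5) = 4477* sqrt(2505) / 68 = 3295.20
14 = 14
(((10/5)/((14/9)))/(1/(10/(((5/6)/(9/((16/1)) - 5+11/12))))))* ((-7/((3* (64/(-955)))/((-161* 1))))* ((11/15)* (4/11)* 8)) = 5196919/8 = 649614.88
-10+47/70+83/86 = -12587/1505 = -8.36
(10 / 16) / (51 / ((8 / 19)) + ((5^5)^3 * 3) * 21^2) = 0.00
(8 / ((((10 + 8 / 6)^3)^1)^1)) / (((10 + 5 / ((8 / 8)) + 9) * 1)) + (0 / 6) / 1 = 9 / 39304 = 0.00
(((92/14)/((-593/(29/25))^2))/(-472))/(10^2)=-19343/36307759250000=-0.00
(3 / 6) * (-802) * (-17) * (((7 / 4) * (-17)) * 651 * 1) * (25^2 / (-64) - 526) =18108232565997 / 256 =70735283460.93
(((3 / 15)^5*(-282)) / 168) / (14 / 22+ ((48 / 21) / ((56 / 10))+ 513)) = -3619 / 3463375000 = -0.00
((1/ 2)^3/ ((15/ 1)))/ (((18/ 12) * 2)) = 1/ 360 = 0.00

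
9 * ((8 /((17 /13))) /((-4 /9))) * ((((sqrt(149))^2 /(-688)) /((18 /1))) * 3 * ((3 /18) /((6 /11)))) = 63921 /46784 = 1.37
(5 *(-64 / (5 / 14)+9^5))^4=7506720722816305107601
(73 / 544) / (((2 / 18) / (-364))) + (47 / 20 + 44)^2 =1708.71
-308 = -308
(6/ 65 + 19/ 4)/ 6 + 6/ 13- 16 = -22981/ 1560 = -14.73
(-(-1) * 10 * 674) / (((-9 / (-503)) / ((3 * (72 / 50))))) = 8136528 / 5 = 1627305.60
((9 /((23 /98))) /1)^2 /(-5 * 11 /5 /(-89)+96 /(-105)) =-807744420 /434309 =-1859.84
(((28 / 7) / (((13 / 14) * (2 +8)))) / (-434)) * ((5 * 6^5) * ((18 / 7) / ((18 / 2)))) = -31104 / 2821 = -11.03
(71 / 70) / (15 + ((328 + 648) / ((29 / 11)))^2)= 59711 / 8069201770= 0.00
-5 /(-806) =5 /806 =0.01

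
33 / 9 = 11 / 3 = 3.67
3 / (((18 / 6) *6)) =1 / 6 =0.17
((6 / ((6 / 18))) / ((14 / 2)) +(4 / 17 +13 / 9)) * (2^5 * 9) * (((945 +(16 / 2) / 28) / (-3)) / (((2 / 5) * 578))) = -1205088040 / 722211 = -1668.61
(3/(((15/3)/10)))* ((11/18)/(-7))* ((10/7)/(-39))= 110/5733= 0.02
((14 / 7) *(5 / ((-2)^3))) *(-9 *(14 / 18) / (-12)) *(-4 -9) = 455 / 48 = 9.48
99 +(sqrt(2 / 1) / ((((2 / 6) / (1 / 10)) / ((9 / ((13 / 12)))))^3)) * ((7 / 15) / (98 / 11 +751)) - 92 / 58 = 109122552 * sqrt(2) / 11477951875 +2825 / 29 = 97.43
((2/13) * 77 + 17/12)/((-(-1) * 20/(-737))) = -1524853/3120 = -488.73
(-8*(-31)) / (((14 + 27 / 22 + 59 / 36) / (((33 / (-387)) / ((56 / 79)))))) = -3555948 / 2010379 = -1.77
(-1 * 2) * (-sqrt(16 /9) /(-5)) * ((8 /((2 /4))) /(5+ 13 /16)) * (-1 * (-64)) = -131072 /1395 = -93.96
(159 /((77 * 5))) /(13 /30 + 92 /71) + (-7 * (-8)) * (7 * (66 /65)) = 7341469062 /18433415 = 398.27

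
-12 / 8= -3 / 2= -1.50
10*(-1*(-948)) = 9480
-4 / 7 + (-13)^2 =1179 / 7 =168.43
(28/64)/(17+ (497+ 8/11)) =77/90592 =0.00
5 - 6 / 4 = 7 / 2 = 3.50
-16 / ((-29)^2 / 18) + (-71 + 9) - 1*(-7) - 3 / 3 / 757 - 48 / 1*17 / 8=-100170866 / 636637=-157.34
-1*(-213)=213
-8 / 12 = -2 / 3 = -0.67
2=2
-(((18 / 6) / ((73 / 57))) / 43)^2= -0.00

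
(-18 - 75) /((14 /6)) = -279 /7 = -39.86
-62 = -62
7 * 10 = 70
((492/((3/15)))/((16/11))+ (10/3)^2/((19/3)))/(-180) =-77201/8208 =-9.41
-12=-12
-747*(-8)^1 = 5976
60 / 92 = 15 / 23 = 0.65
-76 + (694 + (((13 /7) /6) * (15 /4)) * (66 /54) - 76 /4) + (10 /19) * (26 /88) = 63262079 /105336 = 600.57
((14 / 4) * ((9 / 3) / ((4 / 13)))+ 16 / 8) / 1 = 289 / 8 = 36.12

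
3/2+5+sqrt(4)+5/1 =27/2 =13.50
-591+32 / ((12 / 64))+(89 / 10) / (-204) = -857569 / 2040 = -420.38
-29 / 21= -1.38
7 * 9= 63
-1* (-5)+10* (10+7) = 175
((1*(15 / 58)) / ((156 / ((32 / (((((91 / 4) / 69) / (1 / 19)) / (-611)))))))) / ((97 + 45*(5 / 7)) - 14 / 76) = -518880 / 12932231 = -0.04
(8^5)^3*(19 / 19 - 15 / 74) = 1037938976620544 / 37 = 28052404773528.22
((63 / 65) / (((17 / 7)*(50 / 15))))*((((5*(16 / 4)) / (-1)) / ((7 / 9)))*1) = -3402 / 1105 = -3.08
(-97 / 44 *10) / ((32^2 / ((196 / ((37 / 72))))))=-213885 / 26048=-8.21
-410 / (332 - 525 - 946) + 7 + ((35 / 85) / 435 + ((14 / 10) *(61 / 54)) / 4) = 55338713 / 7134696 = 7.76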